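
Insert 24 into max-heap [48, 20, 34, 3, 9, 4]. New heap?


Append 24: [48, 20, 34, 3, 9, 4, 24]
Bubble up: no swaps needed
Result: [48, 20, 34, 3, 9, 4, 24]


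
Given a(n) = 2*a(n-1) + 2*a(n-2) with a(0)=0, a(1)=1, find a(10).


Build bottom-up:
...a(8)=896, a(9)=2448, a(10)=2*2448+2*896=6688


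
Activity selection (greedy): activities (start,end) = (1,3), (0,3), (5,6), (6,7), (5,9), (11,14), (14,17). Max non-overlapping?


Greedy: pick earliest-ending, then skip overlaps.
Selected (5 activities): [(1, 3), (5, 6), (6, 7), (11, 14), (14, 17)]


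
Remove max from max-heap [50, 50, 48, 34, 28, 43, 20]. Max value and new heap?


Max = 50
Replace root with last, heapify down
Resulting heap: [50, 34, 48, 20, 28, 43]


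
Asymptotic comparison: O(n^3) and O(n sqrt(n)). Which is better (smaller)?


n^1.5 grows slower than cubic
O(n sqrt(n)) is asymptotically smaller; O(n^3) grows faster


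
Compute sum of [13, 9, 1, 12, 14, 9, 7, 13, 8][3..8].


Prefix sums: [0, 13, 22, 23, 35, 49, 58, 65, 78, 86]
Sum[3..8] = prefix[9] - prefix[3] = 86 - 23 = 63


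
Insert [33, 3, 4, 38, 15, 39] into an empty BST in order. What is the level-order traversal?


Root = 33; build tree by BST insertion.
Level-Order traversal: [33, 3, 38, 4, 39, 15]


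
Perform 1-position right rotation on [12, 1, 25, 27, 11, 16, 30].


Right rotate by 1: [30, 12, 1, 25, 27, 11, 16]


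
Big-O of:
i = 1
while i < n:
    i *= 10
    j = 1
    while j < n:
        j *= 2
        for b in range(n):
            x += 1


Per nesting level: O(log n) * O(log n) * O(n) = O(n (log n)^2)
Complexity: O(n (log n)^2)


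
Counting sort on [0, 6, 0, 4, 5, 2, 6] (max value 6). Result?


Count array: [2, 0, 1, 0, 1, 1, 2]
Reconstruct: [0, 0, 2, 4, 5, 6, 6]


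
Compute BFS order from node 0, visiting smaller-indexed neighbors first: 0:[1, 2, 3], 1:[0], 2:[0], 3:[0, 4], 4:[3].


BFS queue: start with [0]
Visit order: [0, 1, 2, 3, 4]


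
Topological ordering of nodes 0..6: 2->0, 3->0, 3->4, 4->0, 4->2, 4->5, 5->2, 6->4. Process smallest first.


Kahn's algorithm, process smallest node first
Order: [1, 3, 6, 4, 5, 2, 0]


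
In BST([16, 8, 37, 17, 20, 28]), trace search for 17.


BST root = 16
Search for 17: compare at each node
Path: [16, 37, 17]


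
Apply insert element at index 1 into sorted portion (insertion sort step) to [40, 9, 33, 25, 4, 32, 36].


After one pass: [9, 40, 33, 25, 4, 32, 36]


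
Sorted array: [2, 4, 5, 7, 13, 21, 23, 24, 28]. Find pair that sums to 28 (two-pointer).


Two pointers: lo=0, hi=8
Found pair: (4, 24) summing to 28


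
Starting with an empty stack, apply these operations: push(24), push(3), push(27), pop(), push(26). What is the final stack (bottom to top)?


push(24) -> [24]
push(3) -> [24, 3]
push(27) -> [24, 3, 27]
pop() returns 27 -> [24, 3]
push(26) -> [24, 3, 26]
Final stack (bottom to top): [24, 3, 26]


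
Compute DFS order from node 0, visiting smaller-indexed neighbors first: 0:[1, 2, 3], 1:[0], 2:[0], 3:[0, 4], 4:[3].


DFS stack-based: start with [0]
Visit order: [0, 1, 2, 3, 4]


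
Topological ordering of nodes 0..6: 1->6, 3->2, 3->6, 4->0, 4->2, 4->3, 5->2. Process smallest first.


Kahn's algorithm, process smallest node first
Order: [1, 4, 0, 3, 5, 2, 6]


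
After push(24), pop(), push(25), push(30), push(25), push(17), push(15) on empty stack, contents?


push(24) -> [24]
pop() returns 24 -> []
push(25) -> [25]
push(30) -> [25, 30]
push(25) -> [25, 30, 25]
push(17) -> [25, 30, 25, 17]
push(15) -> [25, 30, 25, 17, 15]
Final stack (bottom to top): [25, 30, 25, 17, 15]


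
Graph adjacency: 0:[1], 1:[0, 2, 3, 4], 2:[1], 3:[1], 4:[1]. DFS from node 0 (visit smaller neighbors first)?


DFS stack-based: start with [0]
Visit order: [0, 1, 2, 3, 4]


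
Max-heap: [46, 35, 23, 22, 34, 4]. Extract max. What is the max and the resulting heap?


Max = 46
Replace root with last, heapify down
Resulting heap: [35, 34, 23, 22, 4]


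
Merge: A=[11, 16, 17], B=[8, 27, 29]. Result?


Compare heads, take smaller each step.
Merged: [8, 11, 16, 17, 27, 29]


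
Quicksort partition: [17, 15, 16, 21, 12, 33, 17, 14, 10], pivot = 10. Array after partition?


Elements <= 10 go left of pivot.
Result: [10, 15, 16, 21, 12, 33, 17, 14, 17], pivot at index 0


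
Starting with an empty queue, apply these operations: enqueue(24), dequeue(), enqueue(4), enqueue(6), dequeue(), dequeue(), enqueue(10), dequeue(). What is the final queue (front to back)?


enqueue(24) -> [24]
dequeue() returns 24 -> []
enqueue(4) -> [4]
enqueue(6) -> [4, 6]
dequeue() returns 4 -> [6]
dequeue() returns 6 -> []
enqueue(10) -> [10]
dequeue() returns 10 -> []
Final queue (front to back): []


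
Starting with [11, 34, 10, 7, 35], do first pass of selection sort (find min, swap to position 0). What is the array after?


After one pass: [7, 34, 10, 11, 35]


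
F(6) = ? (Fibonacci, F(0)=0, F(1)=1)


F(n)=F(n-1)+F(n-2)
...F(4)=3, F(5)=5, F(6)=8


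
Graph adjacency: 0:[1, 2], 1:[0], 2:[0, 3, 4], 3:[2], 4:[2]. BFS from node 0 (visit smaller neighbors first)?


BFS queue: start with [0]
Visit order: [0, 1, 2, 3, 4]


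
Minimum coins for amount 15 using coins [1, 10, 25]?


dp[0]=0; dp[i]=1+min(dp[i-c] for c in coins)
...dp[10]=1, dp[11]=2, dp[12]=3, dp[13]=4, dp[14]=5, dp[15]=6
Minimum coins for 15 = 6


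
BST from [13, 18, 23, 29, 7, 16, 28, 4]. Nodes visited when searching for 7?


BST root = 13
Search for 7: compare at each node
Path: [13, 7]


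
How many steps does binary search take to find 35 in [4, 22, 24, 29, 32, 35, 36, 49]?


Search for 35:
[0,7] mid=3 arr[3]=29
[4,7] mid=5 arr[5]=35
Total: 2 comparisons


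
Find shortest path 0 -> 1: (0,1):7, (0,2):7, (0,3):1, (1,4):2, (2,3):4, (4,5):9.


Dijkstra from 0:
Distances: {0: 0, 1: 7, 2: 5, 3: 1, 4: 9, 5: 18}
Shortest distance to 1 = 7, path = [0, 1]


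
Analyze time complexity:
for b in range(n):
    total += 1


Per nesting level: O(n) = O(n)
Complexity: O(n)


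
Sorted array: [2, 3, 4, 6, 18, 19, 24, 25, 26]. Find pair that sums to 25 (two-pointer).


Two pointers: lo=0, hi=8
Found pair: (6, 19) summing to 25


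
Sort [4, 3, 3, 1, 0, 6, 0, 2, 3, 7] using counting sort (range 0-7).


Count array: [2, 1, 1, 3, 1, 0, 1, 1]
Reconstruct: [0, 0, 1, 2, 3, 3, 3, 4, 6, 7]


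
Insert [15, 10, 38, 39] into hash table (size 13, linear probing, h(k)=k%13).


Insertions: 15->slot 2; 10->slot 10; 38->slot 12; 39->slot 0
Table: [39, None, 15, None, None, None, None, None, None, None, 10, None, 38]


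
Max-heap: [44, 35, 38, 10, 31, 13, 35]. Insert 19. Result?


Append 19: [44, 35, 38, 10, 31, 13, 35, 19]
Bubble up: swap idx 7(19) with idx 3(10)
Result: [44, 35, 38, 19, 31, 13, 35, 10]


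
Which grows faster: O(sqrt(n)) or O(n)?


sublinear grows slower than linear
O(sqrt(n)) is asymptotically smaller; O(n) grows faster


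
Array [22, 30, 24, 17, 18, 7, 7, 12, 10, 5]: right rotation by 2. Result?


Right rotate by 2: [10, 5, 22, 30, 24, 17, 18, 7, 7, 12]


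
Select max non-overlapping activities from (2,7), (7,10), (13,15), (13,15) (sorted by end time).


Greedy: pick earliest-ending, then skip overlaps.
Selected (3 activities): [(2, 7), (7, 10), (13, 15)]


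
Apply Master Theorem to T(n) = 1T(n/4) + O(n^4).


a=1, b=4, c=4. log_4(1)=0 < c=4. Case 3: O(n^c) = O(n^4)
Complexity: O(n^4)


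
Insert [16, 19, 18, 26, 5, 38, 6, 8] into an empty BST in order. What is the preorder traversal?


Root = 16; build tree by BST insertion.
Preorder traversal: [16, 5, 6, 8, 19, 18, 26, 38]


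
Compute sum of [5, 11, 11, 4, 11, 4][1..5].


Prefix sums: [0, 5, 16, 27, 31, 42, 46]
Sum[1..5] = prefix[6] - prefix[1] = 46 - 5 = 41


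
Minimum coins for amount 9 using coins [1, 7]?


dp[0]=0; dp[i]=1+min(dp[i-c] for c in coins)
...dp[4]=4, dp[5]=5, dp[6]=6, dp[7]=1, dp[8]=2, dp[9]=3
Minimum coins for 9 = 3


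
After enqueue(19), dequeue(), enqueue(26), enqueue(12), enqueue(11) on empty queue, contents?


enqueue(19) -> [19]
dequeue() returns 19 -> []
enqueue(26) -> [26]
enqueue(12) -> [26, 12]
enqueue(11) -> [26, 12, 11]
Final queue (front to back): [26, 12, 11]


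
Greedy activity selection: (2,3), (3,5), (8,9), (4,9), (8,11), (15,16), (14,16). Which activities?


Greedy: pick earliest-ending, then skip overlaps.
Selected (4 activities): [(2, 3), (3, 5), (8, 9), (15, 16)]


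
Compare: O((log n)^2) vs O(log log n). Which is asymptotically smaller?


double-logarithmic grows slower than polylogarithmic
O(log log n) is asymptotically smaller; O((log n)^2) grows faster


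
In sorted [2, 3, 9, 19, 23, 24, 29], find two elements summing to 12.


Two pointers: lo=0, hi=6
Found pair: (3, 9) summing to 12


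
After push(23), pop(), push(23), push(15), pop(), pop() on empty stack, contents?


push(23) -> [23]
pop() returns 23 -> []
push(23) -> [23]
push(15) -> [23, 15]
pop() returns 15 -> [23]
pop() returns 23 -> []
Final stack (bottom to top): []


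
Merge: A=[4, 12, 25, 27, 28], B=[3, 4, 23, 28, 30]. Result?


Compare heads, take smaller each step.
Merged: [3, 4, 4, 12, 23, 25, 27, 28, 28, 30]


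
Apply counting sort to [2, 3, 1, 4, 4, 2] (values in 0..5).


Count array: [0, 1, 2, 1, 2, 0]
Reconstruct: [1, 2, 2, 3, 4, 4]


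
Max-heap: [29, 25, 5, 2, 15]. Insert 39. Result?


Append 39: [29, 25, 5, 2, 15, 39]
Bubble up: swap idx 5(39) with idx 2(5); swap idx 2(39) with idx 0(29)
Result: [39, 25, 29, 2, 15, 5]


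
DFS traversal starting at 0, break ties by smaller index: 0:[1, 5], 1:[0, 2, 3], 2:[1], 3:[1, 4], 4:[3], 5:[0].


DFS stack-based: start with [0]
Visit order: [0, 1, 2, 3, 4, 5]


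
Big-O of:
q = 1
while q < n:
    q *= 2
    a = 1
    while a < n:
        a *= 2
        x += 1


Per nesting level: O(log n) * O(log n) = O((log n)^2)
Complexity: O((log n)^2)


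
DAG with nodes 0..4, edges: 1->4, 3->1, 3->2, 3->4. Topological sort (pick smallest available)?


Kahn's algorithm, process smallest node first
Order: [0, 3, 1, 2, 4]


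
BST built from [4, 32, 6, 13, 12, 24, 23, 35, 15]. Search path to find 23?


BST root = 4
Search for 23: compare at each node
Path: [4, 32, 6, 13, 24, 23]


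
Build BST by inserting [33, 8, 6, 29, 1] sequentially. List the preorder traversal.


Root = 33; build tree by BST insertion.
Preorder traversal: [33, 8, 6, 1, 29]


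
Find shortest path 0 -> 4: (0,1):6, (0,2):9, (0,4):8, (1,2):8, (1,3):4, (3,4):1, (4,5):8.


Dijkstra from 0:
Distances: {0: 0, 1: 6, 2: 9, 3: 9, 4: 8, 5: 16}
Shortest distance to 4 = 8, path = [0, 4]


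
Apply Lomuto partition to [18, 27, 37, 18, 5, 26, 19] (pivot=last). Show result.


Elements <= 19 go left of pivot.
Result: [18, 18, 5, 19, 37, 26, 27], pivot at index 3


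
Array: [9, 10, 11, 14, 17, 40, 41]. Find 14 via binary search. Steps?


Search for 14:
[0,6] mid=3 arr[3]=14
Total: 1 comparisons


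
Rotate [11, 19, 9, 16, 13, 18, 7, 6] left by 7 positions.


Left rotate by 7: [6, 11, 19, 9, 16, 13, 18, 7]


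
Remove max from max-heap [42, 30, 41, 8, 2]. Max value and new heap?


Max = 42
Replace root with last, heapify down
Resulting heap: [41, 30, 2, 8]


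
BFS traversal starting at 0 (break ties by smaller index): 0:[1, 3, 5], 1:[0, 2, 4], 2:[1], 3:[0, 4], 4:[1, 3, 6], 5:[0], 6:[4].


BFS queue: start with [0]
Visit order: [0, 1, 3, 5, 2, 4, 6]


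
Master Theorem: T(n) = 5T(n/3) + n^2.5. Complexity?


a=5, b=3, c=2.5. log_3(5)=1.465 < c=2.5. Case 3: O(n^c) = O(n^2.500)
Complexity: O(n^2.500)


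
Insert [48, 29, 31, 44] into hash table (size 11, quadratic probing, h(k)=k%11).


Insertions: 48->slot 4; 29->slot 7; 31->slot 9; 44->slot 0
Table: [44, None, None, None, 48, None, None, 29, None, 31, None]


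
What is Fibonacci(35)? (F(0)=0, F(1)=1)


F(n)=F(n-1)+F(n-2)
...F(33)=3524578, F(34)=5702887, F(35)=9227465


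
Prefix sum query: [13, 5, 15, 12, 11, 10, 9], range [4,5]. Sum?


Prefix sums: [0, 13, 18, 33, 45, 56, 66, 75]
Sum[4..5] = prefix[6] - prefix[4] = 66 - 45 = 21


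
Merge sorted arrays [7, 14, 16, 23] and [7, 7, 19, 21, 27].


Compare heads, take smaller each step.
Merged: [7, 7, 7, 14, 16, 19, 21, 23, 27]


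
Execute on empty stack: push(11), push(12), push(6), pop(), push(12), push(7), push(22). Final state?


push(11) -> [11]
push(12) -> [11, 12]
push(6) -> [11, 12, 6]
pop() returns 6 -> [11, 12]
push(12) -> [11, 12, 12]
push(7) -> [11, 12, 12, 7]
push(22) -> [11, 12, 12, 7, 22]
Final stack (bottom to top): [11, 12, 12, 7, 22]


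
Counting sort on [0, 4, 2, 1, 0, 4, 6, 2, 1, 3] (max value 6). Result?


Count array: [2, 2, 2, 1, 2, 0, 1]
Reconstruct: [0, 0, 1, 1, 2, 2, 3, 4, 4, 6]


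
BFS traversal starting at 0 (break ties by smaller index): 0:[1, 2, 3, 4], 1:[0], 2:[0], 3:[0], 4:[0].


BFS queue: start with [0]
Visit order: [0, 1, 2, 3, 4]


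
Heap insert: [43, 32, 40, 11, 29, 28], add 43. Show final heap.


Append 43: [43, 32, 40, 11, 29, 28, 43]
Bubble up: swap idx 6(43) with idx 2(40)
Result: [43, 32, 43, 11, 29, 28, 40]


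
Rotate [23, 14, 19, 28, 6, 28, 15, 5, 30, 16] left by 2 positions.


Left rotate by 2: [19, 28, 6, 28, 15, 5, 30, 16, 23, 14]


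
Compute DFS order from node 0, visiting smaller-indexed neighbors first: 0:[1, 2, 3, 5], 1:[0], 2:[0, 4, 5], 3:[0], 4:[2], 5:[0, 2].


DFS stack-based: start with [0]
Visit order: [0, 1, 2, 4, 5, 3]


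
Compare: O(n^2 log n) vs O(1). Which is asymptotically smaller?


constant grows slower than n^2 log n
O(1) is asymptotically smaller; O(n^2 log n) grows faster


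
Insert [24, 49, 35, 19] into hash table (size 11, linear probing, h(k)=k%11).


Insertions: 24->slot 2; 49->slot 5; 35->slot 3; 19->slot 8
Table: [None, None, 24, 35, None, 49, None, None, 19, None, None]


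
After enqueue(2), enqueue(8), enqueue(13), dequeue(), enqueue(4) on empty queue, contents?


enqueue(2) -> [2]
enqueue(8) -> [2, 8]
enqueue(13) -> [2, 8, 13]
dequeue() returns 2 -> [8, 13]
enqueue(4) -> [8, 13, 4]
Final queue (front to back): [8, 13, 4]


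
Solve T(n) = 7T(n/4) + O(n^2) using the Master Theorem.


a=7, b=4, c=2. log_4(7)=1.404 < c=2. Case 3: O(n^c) = O(n^2)
Complexity: O(n^2)


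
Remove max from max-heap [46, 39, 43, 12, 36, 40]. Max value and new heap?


Max = 46
Replace root with last, heapify down
Resulting heap: [43, 39, 40, 12, 36]


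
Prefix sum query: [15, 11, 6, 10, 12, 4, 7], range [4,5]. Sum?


Prefix sums: [0, 15, 26, 32, 42, 54, 58, 65]
Sum[4..5] = prefix[6] - prefix[4] = 58 - 42 = 16


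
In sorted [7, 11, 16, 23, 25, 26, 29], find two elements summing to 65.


Two pointers: lo=0, hi=6
No pair sums to 65


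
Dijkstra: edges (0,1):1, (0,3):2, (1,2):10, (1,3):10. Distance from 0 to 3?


Dijkstra from 0:
Distances: {0: 0, 1: 1, 2: 11, 3: 2}
Shortest distance to 3 = 2, path = [0, 3]


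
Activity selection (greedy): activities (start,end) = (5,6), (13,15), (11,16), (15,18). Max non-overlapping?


Greedy: pick earliest-ending, then skip overlaps.
Selected (3 activities): [(5, 6), (13, 15), (15, 18)]


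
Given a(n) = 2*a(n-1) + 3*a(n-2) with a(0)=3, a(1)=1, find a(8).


Build bottom-up:
...a(6)=731, a(7)=2185, a(8)=2*2185+3*731=6563


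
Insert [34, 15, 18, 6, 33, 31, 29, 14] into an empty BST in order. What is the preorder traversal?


Root = 34; build tree by BST insertion.
Preorder traversal: [34, 15, 6, 14, 18, 33, 31, 29]


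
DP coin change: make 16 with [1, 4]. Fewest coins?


dp[0]=0; dp[i]=1+min(dp[i-c] for c in coins)
...dp[11]=5, dp[12]=3, dp[13]=4, dp[14]=5, dp[15]=6, dp[16]=4
Minimum coins for 16 = 4


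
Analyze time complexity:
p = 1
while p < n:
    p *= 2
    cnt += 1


Per nesting level: O(log n) = O(log n)
Complexity: O(log n)


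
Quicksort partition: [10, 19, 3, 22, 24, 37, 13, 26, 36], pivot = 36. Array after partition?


Elements <= 36 go left of pivot.
Result: [10, 19, 3, 22, 24, 13, 26, 36, 37], pivot at index 7


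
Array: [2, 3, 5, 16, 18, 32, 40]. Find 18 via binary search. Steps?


Search for 18:
[0,6] mid=3 arr[3]=16
[4,6] mid=5 arr[5]=32
[4,4] mid=4 arr[4]=18
Total: 3 comparisons


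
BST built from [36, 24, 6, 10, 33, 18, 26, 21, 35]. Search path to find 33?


BST root = 36
Search for 33: compare at each node
Path: [36, 24, 33]


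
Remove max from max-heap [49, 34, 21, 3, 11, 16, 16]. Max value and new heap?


Max = 49
Replace root with last, heapify down
Resulting heap: [34, 16, 21, 3, 11, 16]


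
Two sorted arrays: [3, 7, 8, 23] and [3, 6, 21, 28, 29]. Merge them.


Compare heads, take smaller each step.
Merged: [3, 3, 6, 7, 8, 21, 23, 28, 29]


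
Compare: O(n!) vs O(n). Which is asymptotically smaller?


linear grows slower than factorial
O(n) is asymptotically smaller; O(n!) grows faster


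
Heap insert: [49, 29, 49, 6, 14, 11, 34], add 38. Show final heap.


Append 38: [49, 29, 49, 6, 14, 11, 34, 38]
Bubble up: swap idx 7(38) with idx 3(6); swap idx 3(38) with idx 1(29)
Result: [49, 38, 49, 29, 14, 11, 34, 6]


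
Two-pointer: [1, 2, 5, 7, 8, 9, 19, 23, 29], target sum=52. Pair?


Two pointers: lo=0, hi=8
Found pair: (23, 29) summing to 52


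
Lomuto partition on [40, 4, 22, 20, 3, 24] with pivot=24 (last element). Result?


Elements <= 24 go left of pivot.
Result: [4, 22, 20, 3, 24, 40], pivot at index 4


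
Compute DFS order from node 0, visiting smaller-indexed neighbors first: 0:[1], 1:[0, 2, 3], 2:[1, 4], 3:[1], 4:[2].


DFS stack-based: start with [0]
Visit order: [0, 1, 2, 4, 3]


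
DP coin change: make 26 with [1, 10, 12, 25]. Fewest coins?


dp[0]=0; dp[i]=1+min(dp[i-c] for c in coins)
...dp[21]=3, dp[22]=2, dp[23]=3, dp[24]=2, dp[25]=1, dp[26]=2
Minimum coins for 26 = 2


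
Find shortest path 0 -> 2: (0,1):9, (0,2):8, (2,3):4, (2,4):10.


Dijkstra from 0:
Distances: {0: 0, 1: 9, 2: 8, 3: 12, 4: 18}
Shortest distance to 2 = 8, path = [0, 2]


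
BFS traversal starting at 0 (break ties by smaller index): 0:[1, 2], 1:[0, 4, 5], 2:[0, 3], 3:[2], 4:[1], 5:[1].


BFS queue: start with [0]
Visit order: [0, 1, 2, 4, 5, 3]


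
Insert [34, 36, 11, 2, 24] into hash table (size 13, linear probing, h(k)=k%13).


Insertions: 34->slot 8; 36->slot 10; 11->slot 11; 2->slot 2; 24->slot 12
Table: [None, None, 2, None, None, None, None, None, 34, None, 36, 11, 24]


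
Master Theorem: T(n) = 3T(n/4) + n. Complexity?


a=3, b=4, c=1. log_4(3)=0.792 < c=1. Case 3: O(n^c) = O(n)
Complexity: O(n)


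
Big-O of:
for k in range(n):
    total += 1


Per nesting level: O(n) = O(n)
Complexity: O(n)


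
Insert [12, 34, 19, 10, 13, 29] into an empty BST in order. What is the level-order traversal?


Root = 12; build tree by BST insertion.
Level-Order traversal: [12, 10, 34, 19, 13, 29]


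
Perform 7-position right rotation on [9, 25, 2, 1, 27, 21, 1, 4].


Right rotate by 7: [25, 2, 1, 27, 21, 1, 4, 9]


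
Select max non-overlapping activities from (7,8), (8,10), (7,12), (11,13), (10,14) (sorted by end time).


Greedy: pick earliest-ending, then skip overlaps.
Selected (3 activities): [(7, 8), (8, 10), (11, 13)]


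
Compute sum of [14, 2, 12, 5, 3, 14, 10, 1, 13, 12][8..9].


Prefix sums: [0, 14, 16, 28, 33, 36, 50, 60, 61, 74, 86]
Sum[8..9] = prefix[10] - prefix[8] = 86 - 61 = 25


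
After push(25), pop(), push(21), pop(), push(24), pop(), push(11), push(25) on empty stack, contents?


push(25) -> [25]
pop() returns 25 -> []
push(21) -> [21]
pop() returns 21 -> []
push(24) -> [24]
pop() returns 24 -> []
push(11) -> [11]
push(25) -> [11, 25]
Final stack (bottom to top): [11, 25]


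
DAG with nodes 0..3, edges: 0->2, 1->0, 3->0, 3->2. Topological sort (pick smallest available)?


Kahn's algorithm, process smallest node first
Order: [1, 3, 0, 2]


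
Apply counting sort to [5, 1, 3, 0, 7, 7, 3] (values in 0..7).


Count array: [1, 1, 0, 2, 0, 1, 0, 2]
Reconstruct: [0, 1, 3, 3, 5, 7, 7]


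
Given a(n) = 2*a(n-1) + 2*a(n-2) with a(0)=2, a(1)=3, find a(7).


Build bottom-up:
...a(5)=196, a(6)=536, a(7)=2*536+2*196=1464


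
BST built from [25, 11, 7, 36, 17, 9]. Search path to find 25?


BST root = 25
Search for 25: compare at each node
Path: [25]


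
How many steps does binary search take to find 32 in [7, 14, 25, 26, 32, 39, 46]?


Search for 32:
[0,6] mid=3 arr[3]=26
[4,6] mid=5 arr[5]=39
[4,4] mid=4 arr[4]=32
Total: 3 comparisons


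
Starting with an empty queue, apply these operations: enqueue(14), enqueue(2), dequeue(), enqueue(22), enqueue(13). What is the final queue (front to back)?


enqueue(14) -> [14]
enqueue(2) -> [14, 2]
dequeue() returns 14 -> [2]
enqueue(22) -> [2, 22]
enqueue(13) -> [2, 22, 13]
Final queue (front to back): [2, 22, 13]


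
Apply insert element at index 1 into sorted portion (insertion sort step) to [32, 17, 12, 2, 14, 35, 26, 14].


After one pass: [17, 32, 12, 2, 14, 35, 26, 14]


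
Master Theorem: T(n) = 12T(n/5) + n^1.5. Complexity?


a=12, b=5, c=1.5. log_5(12)=1.544 > c=1.5. Case 1: O(n^log_b(a)) = O(n^1.544)
Complexity: O(n^1.544)


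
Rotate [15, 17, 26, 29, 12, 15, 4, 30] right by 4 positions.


Right rotate by 4: [12, 15, 4, 30, 15, 17, 26, 29]


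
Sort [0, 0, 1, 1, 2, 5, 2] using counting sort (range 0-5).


Count array: [2, 2, 2, 0, 0, 1]
Reconstruct: [0, 0, 1, 1, 2, 2, 5]


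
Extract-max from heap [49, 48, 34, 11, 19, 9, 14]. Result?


Max = 49
Replace root with last, heapify down
Resulting heap: [48, 19, 34, 11, 14, 9]


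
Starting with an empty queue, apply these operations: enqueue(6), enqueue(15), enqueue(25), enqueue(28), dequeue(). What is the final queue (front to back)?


enqueue(6) -> [6]
enqueue(15) -> [6, 15]
enqueue(25) -> [6, 15, 25]
enqueue(28) -> [6, 15, 25, 28]
dequeue() returns 6 -> [15, 25, 28]
Final queue (front to back): [15, 25, 28]


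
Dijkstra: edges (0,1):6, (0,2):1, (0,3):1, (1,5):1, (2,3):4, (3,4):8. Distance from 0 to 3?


Dijkstra from 0:
Distances: {0: 0, 1: 6, 2: 1, 3: 1, 4: 9, 5: 7}
Shortest distance to 3 = 1, path = [0, 3]


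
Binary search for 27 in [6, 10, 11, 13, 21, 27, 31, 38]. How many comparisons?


Search for 27:
[0,7] mid=3 arr[3]=13
[4,7] mid=5 arr[5]=27
Total: 2 comparisons


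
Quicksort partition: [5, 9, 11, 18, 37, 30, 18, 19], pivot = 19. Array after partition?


Elements <= 19 go left of pivot.
Result: [5, 9, 11, 18, 18, 19, 37, 30], pivot at index 5


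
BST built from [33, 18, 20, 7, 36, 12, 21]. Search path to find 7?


BST root = 33
Search for 7: compare at each node
Path: [33, 18, 7]


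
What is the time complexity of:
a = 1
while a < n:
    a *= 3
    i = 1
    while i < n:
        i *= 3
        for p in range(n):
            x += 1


Per nesting level: O(log n) * O(log n) * O(n) = O(n (log n)^2)
Complexity: O(n (log n)^2)


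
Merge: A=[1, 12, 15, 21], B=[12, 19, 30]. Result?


Compare heads, take smaller each step.
Merged: [1, 12, 12, 15, 19, 21, 30]


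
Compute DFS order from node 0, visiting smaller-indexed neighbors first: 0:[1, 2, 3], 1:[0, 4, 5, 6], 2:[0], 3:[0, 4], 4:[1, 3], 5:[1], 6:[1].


DFS stack-based: start with [0]
Visit order: [0, 1, 4, 3, 5, 6, 2]


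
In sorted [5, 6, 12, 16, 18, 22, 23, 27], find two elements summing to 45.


Two pointers: lo=0, hi=7
Found pair: (18, 27) summing to 45


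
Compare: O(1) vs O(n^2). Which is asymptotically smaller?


constant grows slower than quadratic
O(1) is asymptotically smaller; O(n^2) grows faster


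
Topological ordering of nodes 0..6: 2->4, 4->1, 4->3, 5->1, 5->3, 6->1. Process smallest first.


Kahn's algorithm, process smallest node first
Order: [0, 2, 4, 5, 3, 6, 1]


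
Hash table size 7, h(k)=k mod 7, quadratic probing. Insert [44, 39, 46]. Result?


Insertions: 44->slot 2; 39->slot 4; 46->slot 5
Table: [None, None, 44, None, 39, 46, None]


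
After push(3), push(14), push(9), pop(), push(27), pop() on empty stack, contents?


push(3) -> [3]
push(14) -> [3, 14]
push(9) -> [3, 14, 9]
pop() returns 9 -> [3, 14]
push(27) -> [3, 14, 27]
pop() returns 27 -> [3, 14]
Final stack (bottom to top): [3, 14]


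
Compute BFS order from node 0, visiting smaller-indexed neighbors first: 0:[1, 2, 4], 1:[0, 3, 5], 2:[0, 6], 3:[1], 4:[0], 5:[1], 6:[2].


BFS queue: start with [0]
Visit order: [0, 1, 2, 4, 3, 5, 6]


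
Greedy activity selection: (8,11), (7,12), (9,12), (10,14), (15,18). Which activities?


Greedy: pick earliest-ending, then skip overlaps.
Selected (2 activities): [(8, 11), (15, 18)]


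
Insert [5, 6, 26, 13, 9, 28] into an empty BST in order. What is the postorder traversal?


Root = 5; build tree by BST insertion.
Postorder traversal: [9, 13, 28, 26, 6, 5]


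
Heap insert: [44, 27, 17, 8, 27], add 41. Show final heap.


Append 41: [44, 27, 17, 8, 27, 41]
Bubble up: swap idx 5(41) with idx 2(17)
Result: [44, 27, 41, 8, 27, 17]


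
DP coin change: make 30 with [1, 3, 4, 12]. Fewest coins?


dp[0]=0; dp[i]=1+min(dp[i-c] for c in coins)
...dp[25]=3, dp[26]=4, dp[27]=3, dp[28]=3, dp[29]=4, dp[30]=4
Minimum coins for 30 = 4


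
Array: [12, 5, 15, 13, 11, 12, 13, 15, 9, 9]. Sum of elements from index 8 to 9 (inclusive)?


Prefix sums: [0, 12, 17, 32, 45, 56, 68, 81, 96, 105, 114]
Sum[8..9] = prefix[10] - prefix[8] = 114 - 96 = 18


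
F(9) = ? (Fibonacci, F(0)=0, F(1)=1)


F(n)=F(n-1)+F(n-2)
...F(7)=13, F(8)=21, F(9)=34


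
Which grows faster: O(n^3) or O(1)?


constant grows slower than cubic
O(1) is asymptotically smaller; O(n^3) grows faster


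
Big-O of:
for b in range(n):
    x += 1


Per nesting level: O(n) = O(n)
Complexity: O(n)


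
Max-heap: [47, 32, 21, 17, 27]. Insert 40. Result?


Append 40: [47, 32, 21, 17, 27, 40]
Bubble up: swap idx 5(40) with idx 2(21)
Result: [47, 32, 40, 17, 27, 21]


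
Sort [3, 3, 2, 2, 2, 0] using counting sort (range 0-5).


Count array: [1, 0, 3, 2, 0, 0]
Reconstruct: [0, 2, 2, 2, 3, 3]


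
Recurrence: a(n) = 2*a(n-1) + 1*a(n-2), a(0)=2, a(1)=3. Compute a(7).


Build bottom-up:
...a(5)=111, a(6)=268, a(7)=2*268+1*111=647


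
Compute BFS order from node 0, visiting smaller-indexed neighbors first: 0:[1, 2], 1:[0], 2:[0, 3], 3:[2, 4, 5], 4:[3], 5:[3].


BFS queue: start with [0]
Visit order: [0, 1, 2, 3, 4, 5]


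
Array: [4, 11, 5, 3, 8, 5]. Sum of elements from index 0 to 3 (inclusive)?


Prefix sums: [0, 4, 15, 20, 23, 31, 36]
Sum[0..3] = prefix[4] - prefix[0] = 23 - 0 = 23


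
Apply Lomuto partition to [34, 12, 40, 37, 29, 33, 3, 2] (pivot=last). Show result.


Elements <= 2 go left of pivot.
Result: [2, 12, 40, 37, 29, 33, 3, 34], pivot at index 0


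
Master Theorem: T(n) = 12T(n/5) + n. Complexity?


a=12, b=5, c=1. log_5(12)=1.544 > c=1. Case 1: O(n^log_b(a)) = O(n^1.544)
Complexity: O(n^1.544)


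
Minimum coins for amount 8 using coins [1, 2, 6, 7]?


dp[0]=0; dp[i]=1+min(dp[i-c] for c in coins)
...dp[3]=2, dp[4]=2, dp[5]=3, dp[6]=1, dp[7]=1, dp[8]=2
Minimum coins for 8 = 2


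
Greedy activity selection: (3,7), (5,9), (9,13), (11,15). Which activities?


Greedy: pick earliest-ending, then skip overlaps.
Selected (2 activities): [(3, 7), (9, 13)]


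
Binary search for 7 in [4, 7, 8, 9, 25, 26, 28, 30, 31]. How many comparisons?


Search for 7:
[0,8] mid=4 arr[4]=25
[0,3] mid=1 arr[1]=7
Total: 2 comparisons


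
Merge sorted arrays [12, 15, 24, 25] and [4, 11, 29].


Compare heads, take smaller each step.
Merged: [4, 11, 12, 15, 24, 25, 29]


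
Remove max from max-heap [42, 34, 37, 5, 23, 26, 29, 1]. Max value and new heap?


Max = 42
Replace root with last, heapify down
Resulting heap: [37, 34, 29, 5, 23, 26, 1]


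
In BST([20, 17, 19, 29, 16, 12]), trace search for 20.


BST root = 20
Search for 20: compare at each node
Path: [20]


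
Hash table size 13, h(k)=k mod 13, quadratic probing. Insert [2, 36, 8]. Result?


Insertions: 2->slot 2; 36->slot 10; 8->slot 8
Table: [None, None, 2, None, None, None, None, None, 8, None, 36, None, None]


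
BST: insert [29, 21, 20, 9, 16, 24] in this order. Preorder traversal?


Root = 29; build tree by BST insertion.
Preorder traversal: [29, 21, 20, 9, 16, 24]


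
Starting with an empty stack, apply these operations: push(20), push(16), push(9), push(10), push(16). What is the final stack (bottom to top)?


push(20) -> [20]
push(16) -> [20, 16]
push(9) -> [20, 16, 9]
push(10) -> [20, 16, 9, 10]
push(16) -> [20, 16, 9, 10, 16]
Final stack (bottom to top): [20, 16, 9, 10, 16]


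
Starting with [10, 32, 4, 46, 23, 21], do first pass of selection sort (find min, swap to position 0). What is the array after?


After one pass: [4, 32, 10, 46, 23, 21]


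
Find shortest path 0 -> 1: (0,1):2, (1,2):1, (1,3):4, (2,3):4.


Dijkstra from 0:
Distances: {0: 0, 1: 2, 2: 3, 3: 6}
Shortest distance to 1 = 2, path = [0, 1]


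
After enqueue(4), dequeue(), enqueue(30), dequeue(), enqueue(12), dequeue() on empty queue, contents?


enqueue(4) -> [4]
dequeue() returns 4 -> []
enqueue(30) -> [30]
dequeue() returns 30 -> []
enqueue(12) -> [12]
dequeue() returns 12 -> []
Final queue (front to back): []


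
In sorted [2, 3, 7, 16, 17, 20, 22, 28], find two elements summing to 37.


Two pointers: lo=0, hi=7
Found pair: (17, 20) summing to 37


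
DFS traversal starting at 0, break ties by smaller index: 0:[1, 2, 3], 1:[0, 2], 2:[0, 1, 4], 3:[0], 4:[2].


DFS stack-based: start with [0]
Visit order: [0, 1, 2, 4, 3]


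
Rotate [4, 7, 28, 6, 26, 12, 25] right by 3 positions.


Right rotate by 3: [26, 12, 25, 4, 7, 28, 6]


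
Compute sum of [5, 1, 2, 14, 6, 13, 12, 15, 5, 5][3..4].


Prefix sums: [0, 5, 6, 8, 22, 28, 41, 53, 68, 73, 78]
Sum[3..4] = prefix[5] - prefix[3] = 28 - 8 = 20


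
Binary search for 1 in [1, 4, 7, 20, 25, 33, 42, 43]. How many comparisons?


Search for 1:
[0,7] mid=3 arr[3]=20
[0,2] mid=1 arr[1]=4
[0,0] mid=0 arr[0]=1
Total: 3 comparisons


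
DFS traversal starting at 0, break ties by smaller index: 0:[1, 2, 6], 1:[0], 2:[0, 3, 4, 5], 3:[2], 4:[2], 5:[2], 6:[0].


DFS stack-based: start with [0]
Visit order: [0, 1, 2, 3, 4, 5, 6]


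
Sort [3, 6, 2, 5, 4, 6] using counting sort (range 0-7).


Count array: [0, 0, 1, 1, 1, 1, 2, 0]
Reconstruct: [2, 3, 4, 5, 6, 6]


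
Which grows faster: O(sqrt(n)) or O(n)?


sublinear grows slower than linear
O(sqrt(n)) is asymptotically smaller; O(n) grows faster


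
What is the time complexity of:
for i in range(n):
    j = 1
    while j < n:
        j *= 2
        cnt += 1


Per nesting level: O(n) * O(log n) = O(n log n)
Complexity: O(n log n)


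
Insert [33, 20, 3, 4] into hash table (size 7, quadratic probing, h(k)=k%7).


Insertions: 33->slot 5; 20->slot 6; 3->slot 3; 4->slot 4
Table: [None, None, None, 3, 4, 33, 20]


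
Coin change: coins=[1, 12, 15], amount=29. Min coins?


dp[0]=0; dp[i]=1+min(dp[i-c] for c in coins)
...dp[24]=2, dp[25]=3, dp[26]=4, dp[27]=2, dp[28]=3, dp[29]=4
Minimum coins for 29 = 4


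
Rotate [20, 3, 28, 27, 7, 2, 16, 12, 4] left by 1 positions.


Left rotate by 1: [3, 28, 27, 7, 2, 16, 12, 4, 20]


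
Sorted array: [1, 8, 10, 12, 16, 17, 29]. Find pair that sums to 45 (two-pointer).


Two pointers: lo=0, hi=6
Found pair: (16, 29) summing to 45


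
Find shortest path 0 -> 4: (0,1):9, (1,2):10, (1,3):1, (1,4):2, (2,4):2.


Dijkstra from 0:
Distances: {0: 0, 1: 9, 2: 13, 3: 10, 4: 11}
Shortest distance to 4 = 11, path = [0, 1, 4]


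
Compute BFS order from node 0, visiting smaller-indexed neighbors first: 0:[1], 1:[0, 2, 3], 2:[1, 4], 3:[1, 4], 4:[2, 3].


BFS queue: start with [0]
Visit order: [0, 1, 2, 3, 4]


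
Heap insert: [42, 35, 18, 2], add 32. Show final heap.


Append 32: [42, 35, 18, 2, 32]
Bubble up: no swaps needed
Result: [42, 35, 18, 2, 32]


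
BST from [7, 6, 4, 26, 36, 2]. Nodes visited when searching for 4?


BST root = 7
Search for 4: compare at each node
Path: [7, 6, 4]


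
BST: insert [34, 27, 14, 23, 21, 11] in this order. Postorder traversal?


Root = 34; build tree by BST insertion.
Postorder traversal: [11, 21, 23, 14, 27, 34]


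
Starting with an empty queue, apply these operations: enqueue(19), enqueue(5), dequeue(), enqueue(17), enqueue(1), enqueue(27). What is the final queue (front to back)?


enqueue(19) -> [19]
enqueue(5) -> [19, 5]
dequeue() returns 19 -> [5]
enqueue(17) -> [5, 17]
enqueue(1) -> [5, 17, 1]
enqueue(27) -> [5, 17, 1, 27]
Final queue (front to back): [5, 17, 1, 27]


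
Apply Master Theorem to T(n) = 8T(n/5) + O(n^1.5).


a=8, b=5, c=1.5. log_5(8)=1.292 < c=1.5. Case 3: O(n^c) = O(n^1.500)
Complexity: O(n^1.500)


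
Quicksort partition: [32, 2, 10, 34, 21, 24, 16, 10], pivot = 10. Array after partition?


Elements <= 10 go left of pivot.
Result: [2, 10, 10, 34, 21, 24, 16, 32], pivot at index 2


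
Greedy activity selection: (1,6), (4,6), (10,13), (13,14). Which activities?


Greedy: pick earliest-ending, then skip overlaps.
Selected (3 activities): [(1, 6), (10, 13), (13, 14)]


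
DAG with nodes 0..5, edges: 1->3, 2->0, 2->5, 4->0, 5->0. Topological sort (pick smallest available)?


Kahn's algorithm, process smallest node first
Order: [1, 2, 3, 4, 5, 0]


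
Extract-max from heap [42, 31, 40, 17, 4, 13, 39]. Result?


Max = 42
Replace root with last, heapify down
Resulting heap: [40, 31, 39, 17, 4, 13]


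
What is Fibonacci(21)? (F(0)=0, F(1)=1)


F(n)=F(n-1)+F(n-2)
...F(19)=4181, F(20)=6765, F(21)=10946


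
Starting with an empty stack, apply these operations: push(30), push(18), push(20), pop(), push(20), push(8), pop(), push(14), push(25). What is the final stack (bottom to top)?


push(30) -> [30]
push(18) -> [30, 18]
push(20) -> [30, 18, 20]
pop() returns 20 -> [30, 18]
push(20) -> [30, 18, 20]
push(8) -> [30, 18, 20, 8]
pop() returns 8 -> [30, 18, 20]
push(14) -> [30, 18, 20, 14]
push(25) -> [30, 18, 20, 14, 25]
Final stack (bottom to top): [30, 18, 20, 14, 25]


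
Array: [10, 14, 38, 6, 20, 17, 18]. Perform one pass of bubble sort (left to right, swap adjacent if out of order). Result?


After one pass: [10, 14, 6, 20, 17, 18, 38]


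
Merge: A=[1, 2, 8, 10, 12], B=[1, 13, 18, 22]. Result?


Compare heads, take smaller each step.
Merged: [1, 1, 2, 8, 10, 12, 13, 18, 22]


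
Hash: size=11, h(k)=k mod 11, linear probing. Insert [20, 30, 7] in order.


Insertions: 20->slot 9; 30->slot 8; 7->slot 7
Table: [None, None, None, None, None, None, None, 7, 30, 20, None]


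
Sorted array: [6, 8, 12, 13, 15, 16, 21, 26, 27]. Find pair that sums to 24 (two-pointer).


Two pointers: lo=0, hi=8
Found pair: (8, 16) summing to 24


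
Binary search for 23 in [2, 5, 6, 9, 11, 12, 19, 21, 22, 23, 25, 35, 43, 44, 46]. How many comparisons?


Search for 23:
[0,14] mid=7 arr[7]=21
[8,14] mid=11 arr[11]=35
[8,10] mid=9 arr[9]=23
Total: 3 comparisons


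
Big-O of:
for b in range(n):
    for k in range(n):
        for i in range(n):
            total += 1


Per nesting level: O(n) * O(n) * O(n) = O(n^3)
Complexity: O(n^3)


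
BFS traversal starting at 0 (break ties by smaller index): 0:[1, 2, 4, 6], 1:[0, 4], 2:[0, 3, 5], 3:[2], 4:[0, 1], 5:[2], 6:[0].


BFS queue: start with [0]
Visit order: [0, 1, 2, 4, 6, 3, 5]


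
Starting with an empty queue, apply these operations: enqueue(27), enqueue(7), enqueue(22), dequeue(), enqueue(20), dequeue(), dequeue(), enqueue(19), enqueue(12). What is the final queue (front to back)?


enqueue(27) -> [27]
enqueue(7) -> [27, 7]
enqueue(22) -> [27, 7, 22]
dequeue() returns 27 -> [7, 22]
enqueue(20) -> [7, 22, 20]
dequeue() returns 7 -> [22, 20]
dequeue() returns 22 -> [20]
enqueue(19) -> [20, 19]
enqueue(12) -> [20, 19, 12]
Final queue (front to back): [20, 19, 12]


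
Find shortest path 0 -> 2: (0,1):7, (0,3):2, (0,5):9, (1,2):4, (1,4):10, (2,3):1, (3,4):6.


Dijkstra from 0:
Distances: {0: 0, 1: 7, 2: 3, 3: 2, 4: 8, 5: 9}
Shortest distance to 2 = 3, path = [0, 3, 2]


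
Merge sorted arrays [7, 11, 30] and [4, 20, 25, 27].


Compare heads, take smaller each step.
Merged: [4, 7, 11, 20, 25, 27, 30]


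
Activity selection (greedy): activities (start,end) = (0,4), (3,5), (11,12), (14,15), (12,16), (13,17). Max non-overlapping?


Greedy: pick earliest-ending, then skip overlaps.
Selected (3 activities): [(0, 4), (11, 12), (14, 15)]


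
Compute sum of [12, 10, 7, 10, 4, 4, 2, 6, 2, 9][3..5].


Prefix sums: [0, 12, 22, 29, 39, 43, 47, 49, 55, 57, 66]
Sum[3..5] = prefix[6] - prefix[3] = 47 - 29 = 18


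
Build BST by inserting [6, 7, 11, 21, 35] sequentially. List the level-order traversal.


Root = 6; build tree by BST insertion.
Level-Order traversal: [6, 7, 11, 21, 35]


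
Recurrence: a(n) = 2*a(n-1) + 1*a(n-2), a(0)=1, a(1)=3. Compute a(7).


Build bottom-up:
...a(5)=99, a(6)=239, a(7)=2*239+1*99=577


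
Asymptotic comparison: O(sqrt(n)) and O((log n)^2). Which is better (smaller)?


polylogarithmic grows slower than sublinear
O((log n)^2) is asymptotically smaller; O(sqrt(n)) grows faster


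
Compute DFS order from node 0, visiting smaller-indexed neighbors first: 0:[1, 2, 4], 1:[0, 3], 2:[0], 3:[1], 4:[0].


DFS stack-based: start with [0]
Visit order: [0, 1, 3, 2, 4]


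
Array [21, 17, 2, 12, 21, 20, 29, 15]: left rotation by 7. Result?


Left rotate by 7: [15, 21, 17, 2, 12, 21, 20, 29]


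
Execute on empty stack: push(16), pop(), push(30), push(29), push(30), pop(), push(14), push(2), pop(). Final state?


push(16) -> [16]
pop() returns 16 -> []
push(30) -> [30]
push(29) -> [30, 29]
push(30) -> [30, 29, 30]
pop() returns 30 -> [30, 29]
push(14) -> [30, 29, 14]
push(2) -> [30, 29, 14, 2]
pop() returns 2 -> [30, 29, 14]
Final stack (bottom to top): [30, 29, 14]


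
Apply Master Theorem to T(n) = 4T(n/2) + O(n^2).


a=4, b=2, c=2. log_2(4)=2 = c=2. Case 2: O(n^c log n) = O(n^2 log n)
Complexity: O(n^2 log n)


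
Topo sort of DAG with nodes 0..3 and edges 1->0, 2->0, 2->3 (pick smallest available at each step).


Kahn's algorithm, process smallest node first
Order: [1, 2, 0, 3]


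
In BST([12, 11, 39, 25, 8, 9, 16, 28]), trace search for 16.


BST root = 12
Search for 16: compare at each node
Path: [12, 39, 25, 16]


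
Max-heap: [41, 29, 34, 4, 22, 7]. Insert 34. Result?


Append 34: [41, 29, 34, 4, 22, 7, 34]
Bubble up: no swaps needed
Result: [41, 29, 34, 4, 22, 7, 34]


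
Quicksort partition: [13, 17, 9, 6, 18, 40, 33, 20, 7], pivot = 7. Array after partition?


Elements <= 7 go left of pivot.
Result: [6, 7, 9, 13, 18, 40, 33, 20, 17], pivot at index 1


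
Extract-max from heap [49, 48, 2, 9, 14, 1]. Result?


Max = 49
Replace root with last, heapify down
Resulting heap: [48, 14, 2, 9, 1]


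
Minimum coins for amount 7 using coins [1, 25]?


dp[0]=0; dp[i]=1+min(dp[i-c] for c in coins)
...dp[2]=2, dp[3]=3, dp[4]=4, dp[5]=5, dp[6]=6, dp[7]=7
Minimum coins for 7 = 7


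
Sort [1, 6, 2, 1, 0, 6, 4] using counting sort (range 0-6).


Count array: [1, 2, 1, 0, 1, 0, 2]
Reconstruct: [0, 1, 1, 2, 4, 6, 6]


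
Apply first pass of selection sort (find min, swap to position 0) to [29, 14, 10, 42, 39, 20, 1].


After one pass: [1, 14, 10, 42, 39, 20, 29]


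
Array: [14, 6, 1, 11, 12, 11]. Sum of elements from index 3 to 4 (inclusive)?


Prefix sums: [0, 14, 20, 21, 32, 44, 55]
Sum[3..4] = prefix[5] - prefix[3] = 44 - 21 = 23
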